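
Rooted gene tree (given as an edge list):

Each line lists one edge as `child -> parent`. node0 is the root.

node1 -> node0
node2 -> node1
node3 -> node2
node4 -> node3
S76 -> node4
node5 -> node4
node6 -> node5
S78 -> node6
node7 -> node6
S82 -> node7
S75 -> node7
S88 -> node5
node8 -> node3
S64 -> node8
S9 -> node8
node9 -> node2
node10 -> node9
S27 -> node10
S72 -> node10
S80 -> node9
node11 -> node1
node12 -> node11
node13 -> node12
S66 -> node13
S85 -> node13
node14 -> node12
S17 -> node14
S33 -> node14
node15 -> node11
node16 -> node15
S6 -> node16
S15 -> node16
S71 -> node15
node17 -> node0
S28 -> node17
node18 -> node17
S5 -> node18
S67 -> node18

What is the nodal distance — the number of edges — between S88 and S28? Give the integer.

8

The MRCA of S88 and S28 is the root of the tree.
From S88 up to that node: 6 branches. From S28 up to the same node: 2 branches. Total: 6 + 2 = 8.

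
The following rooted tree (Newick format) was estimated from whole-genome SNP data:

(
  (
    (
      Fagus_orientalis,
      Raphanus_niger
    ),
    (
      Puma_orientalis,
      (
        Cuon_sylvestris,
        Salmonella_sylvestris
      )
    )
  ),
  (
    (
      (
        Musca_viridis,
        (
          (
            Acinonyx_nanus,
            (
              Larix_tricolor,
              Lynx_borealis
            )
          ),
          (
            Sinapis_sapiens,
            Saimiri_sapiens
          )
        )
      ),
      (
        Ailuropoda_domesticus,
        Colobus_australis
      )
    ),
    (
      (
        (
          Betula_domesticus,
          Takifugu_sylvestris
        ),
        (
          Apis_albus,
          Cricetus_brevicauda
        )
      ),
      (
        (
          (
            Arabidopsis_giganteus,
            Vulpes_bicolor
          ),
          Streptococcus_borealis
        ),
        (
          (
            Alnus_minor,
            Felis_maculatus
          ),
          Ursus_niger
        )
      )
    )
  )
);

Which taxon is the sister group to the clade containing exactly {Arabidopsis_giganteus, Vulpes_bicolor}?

Streptococcus_borealis

The clade containing exactly {Arabidopsis_giganteus, Vulpes_bicolor} attaches to the tree at the node subtending ((Arabidopsis_giganteus,Vulpes_bicolor),Streptococcus_borealis).
The other lineage descending from that same node — the sister group — is the single tip Streptococcus_borealis.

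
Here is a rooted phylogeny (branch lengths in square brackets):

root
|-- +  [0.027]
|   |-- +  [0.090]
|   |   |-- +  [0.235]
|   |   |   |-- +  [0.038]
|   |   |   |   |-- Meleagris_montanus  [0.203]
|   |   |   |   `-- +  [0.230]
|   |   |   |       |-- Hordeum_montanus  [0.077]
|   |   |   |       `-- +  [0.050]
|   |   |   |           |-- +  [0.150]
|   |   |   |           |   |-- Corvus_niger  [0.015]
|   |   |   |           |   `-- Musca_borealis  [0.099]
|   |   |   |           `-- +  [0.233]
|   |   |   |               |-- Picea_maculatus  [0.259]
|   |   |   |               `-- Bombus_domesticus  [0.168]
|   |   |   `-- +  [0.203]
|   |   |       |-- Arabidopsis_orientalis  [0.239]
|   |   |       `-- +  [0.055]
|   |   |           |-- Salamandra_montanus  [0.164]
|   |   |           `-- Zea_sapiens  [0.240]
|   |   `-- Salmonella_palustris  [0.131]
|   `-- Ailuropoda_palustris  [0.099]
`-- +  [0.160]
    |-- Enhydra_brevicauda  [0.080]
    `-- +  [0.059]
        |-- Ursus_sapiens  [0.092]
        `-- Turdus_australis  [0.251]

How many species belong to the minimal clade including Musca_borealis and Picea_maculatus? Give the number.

4

The MRCA of Musca_borealis and Picea_maculatus is the node subtending ((Corvus_niger,Musca_borealis),(Picea_maculatus,Bombus_domesticus)).
That clade contains 4 terminal taxa: Bombus_domesticus, Corvus_niger, Musca_borealis, Picea_maculatus.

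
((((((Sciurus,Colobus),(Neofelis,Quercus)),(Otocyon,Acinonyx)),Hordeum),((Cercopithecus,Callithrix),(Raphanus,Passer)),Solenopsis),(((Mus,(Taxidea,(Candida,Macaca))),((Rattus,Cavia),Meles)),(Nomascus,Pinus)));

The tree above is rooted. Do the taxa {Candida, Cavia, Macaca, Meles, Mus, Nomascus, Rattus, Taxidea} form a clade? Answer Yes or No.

The MRCA of the listed taxa subtends (((Mus,(Taxidea,(Candida,Macaca))),((Rattus,Cavia),Meles)),(Nomascus,Pinus)).
That clade also contains Pinus, which is not in the proposed group, so the group is not monophyletic.

No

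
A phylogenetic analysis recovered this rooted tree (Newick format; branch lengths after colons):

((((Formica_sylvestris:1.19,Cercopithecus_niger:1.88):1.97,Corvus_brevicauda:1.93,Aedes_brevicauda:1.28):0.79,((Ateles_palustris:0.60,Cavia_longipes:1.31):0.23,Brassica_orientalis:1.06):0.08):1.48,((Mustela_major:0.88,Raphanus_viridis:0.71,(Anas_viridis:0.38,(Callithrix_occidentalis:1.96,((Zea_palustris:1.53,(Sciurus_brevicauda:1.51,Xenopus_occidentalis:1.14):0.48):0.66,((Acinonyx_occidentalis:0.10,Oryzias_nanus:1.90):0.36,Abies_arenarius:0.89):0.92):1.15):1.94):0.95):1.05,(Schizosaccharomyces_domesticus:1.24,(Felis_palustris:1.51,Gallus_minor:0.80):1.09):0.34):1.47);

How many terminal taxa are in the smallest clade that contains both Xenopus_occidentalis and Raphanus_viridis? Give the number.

10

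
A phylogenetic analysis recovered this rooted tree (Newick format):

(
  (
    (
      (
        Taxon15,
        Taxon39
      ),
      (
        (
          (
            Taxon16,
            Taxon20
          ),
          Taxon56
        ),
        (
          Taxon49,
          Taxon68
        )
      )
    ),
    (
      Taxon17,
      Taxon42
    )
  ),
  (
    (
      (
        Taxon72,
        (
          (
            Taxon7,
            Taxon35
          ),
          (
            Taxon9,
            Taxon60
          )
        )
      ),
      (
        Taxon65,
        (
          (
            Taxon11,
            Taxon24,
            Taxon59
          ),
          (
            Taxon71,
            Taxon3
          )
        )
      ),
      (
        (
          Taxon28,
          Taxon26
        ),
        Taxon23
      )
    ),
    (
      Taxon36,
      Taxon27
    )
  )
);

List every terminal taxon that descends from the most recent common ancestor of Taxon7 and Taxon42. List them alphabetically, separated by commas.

Taxon11, Taxon15, Taxon16, Taxon17, Taxon20, Taxon23, Taxon24, Taxon26, Taxon27, Taxon28, Taxon3, Taxon35, Taxon36, Taxon39, Taxon42, Taxon49, Taxon56, Taxon59, Taxon60, Taxon65, Taxon68, Taxon7, Taxon71, Taxon72, Taxon9

Tracing Taxon7: it sits inside (Taxon7,Taxon35).
Tracing Taxon42: it sits inside (Taxon17,Taxon42).
The smallest clade enclosing both is the whole tree (their MRCA is the root), so the answer is all 25 tips in alphabetical order.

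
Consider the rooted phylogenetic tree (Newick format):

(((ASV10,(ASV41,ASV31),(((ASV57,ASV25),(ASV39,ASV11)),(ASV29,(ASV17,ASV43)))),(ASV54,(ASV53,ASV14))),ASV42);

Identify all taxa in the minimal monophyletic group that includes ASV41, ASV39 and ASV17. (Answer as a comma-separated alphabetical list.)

ASV10, ASV11, ASV17, ASV25, ASV29, ASV31, ASV39, ASV41, ASV43, ASV57

Tracing ASV41: it sits inside (ASV41,ASV31).
Tracing ASV39: it sits inside (ASV39,ASV11).
Tracing ASV17: it sits inside (ASV17,ASV43).
The smallest clade enclosing all 3 is (ASV10,(ASV41,ASV31),(((ASV57,ASV25),(ASV39,ASV11)),(ASV29,(ASV17,ASV43)))); the answer is its 10 terminal taxa in alphabetical order.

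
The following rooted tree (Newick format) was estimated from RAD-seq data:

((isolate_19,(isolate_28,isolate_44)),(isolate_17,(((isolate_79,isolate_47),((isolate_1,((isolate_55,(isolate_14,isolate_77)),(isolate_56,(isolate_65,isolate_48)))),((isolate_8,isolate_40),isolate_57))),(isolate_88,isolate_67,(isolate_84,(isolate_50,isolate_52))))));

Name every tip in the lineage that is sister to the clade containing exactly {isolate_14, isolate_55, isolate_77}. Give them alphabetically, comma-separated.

The clade containing exactly {isolate_14, isolate_55, isolate_77} attaches to the tree at the node subtending ((isolate_55,(isolate_14,isolate_77)),(isolate_56,(isolate_65,isolate_48))).
The other lineage descending from that same node — the sister group — is (isolate_56,(isolate_65,isolate_48)); its 3 tips in alphabetical order are the answer.

isolate_48, isolate_56, isolate_65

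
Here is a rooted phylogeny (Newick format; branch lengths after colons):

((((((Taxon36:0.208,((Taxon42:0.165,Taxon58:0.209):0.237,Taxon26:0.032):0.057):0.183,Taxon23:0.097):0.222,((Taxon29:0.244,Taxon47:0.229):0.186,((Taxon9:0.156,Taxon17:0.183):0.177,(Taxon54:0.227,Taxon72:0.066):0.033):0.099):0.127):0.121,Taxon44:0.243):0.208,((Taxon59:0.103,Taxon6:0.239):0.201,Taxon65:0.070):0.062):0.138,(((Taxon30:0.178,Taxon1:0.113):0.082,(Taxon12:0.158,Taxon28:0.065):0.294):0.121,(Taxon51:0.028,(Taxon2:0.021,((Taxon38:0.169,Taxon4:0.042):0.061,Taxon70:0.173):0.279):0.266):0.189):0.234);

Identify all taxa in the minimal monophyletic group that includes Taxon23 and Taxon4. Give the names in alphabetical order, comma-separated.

Tracing Taxon23: it sits inside ((Taxon36,((Taxon42,Taxon58),Taxon26)),Taxon23).
Tracing Taxon4: it sits inside (Taxon38,Taxon4).
The smallest clade enclosing both is the whole tree (their MRCA is the root), so the answer is all 24 tips in alphabetical order.

Taxon1, Taxon12, Taxon17, Taxon2, Taxon23, Taxon26, Taxon28, Taxon29, Taxon30, Taxon36, Taxon38, Taxon4, Taxon42, Taxon44, Taxon47, Taxon51, Taxon54, Taxon58, Taxon59, Taxon6, Taxon65, Taxon70, Taxon72, Taxon9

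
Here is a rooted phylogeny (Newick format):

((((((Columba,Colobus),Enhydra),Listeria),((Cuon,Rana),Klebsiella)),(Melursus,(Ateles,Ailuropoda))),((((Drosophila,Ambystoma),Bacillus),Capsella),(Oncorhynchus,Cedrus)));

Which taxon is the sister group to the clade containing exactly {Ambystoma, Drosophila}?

Bacillus

The clade containing exactly {Ambystoma, Drosophila} attaches to the tree at the node subtending ((Drosophila,Ambystoma),Bacillus).
The other lineage descending from that same node — the sister group — is the single tip Bacillus.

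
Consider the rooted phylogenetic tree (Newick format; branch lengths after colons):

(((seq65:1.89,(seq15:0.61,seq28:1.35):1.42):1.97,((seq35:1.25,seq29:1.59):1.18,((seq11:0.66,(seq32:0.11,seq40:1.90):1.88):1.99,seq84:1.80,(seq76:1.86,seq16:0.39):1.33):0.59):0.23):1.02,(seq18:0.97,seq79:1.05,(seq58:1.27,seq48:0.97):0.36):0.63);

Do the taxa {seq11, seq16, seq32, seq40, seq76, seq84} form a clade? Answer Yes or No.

The most recent common ancestor of these taxa subtends ((seq11,(seq32,seq40)),seq84,(seq76,seq16)).
That clade has exactly 6 tips — every listed taxon and nothing else — so the group is monophyletic.

Yes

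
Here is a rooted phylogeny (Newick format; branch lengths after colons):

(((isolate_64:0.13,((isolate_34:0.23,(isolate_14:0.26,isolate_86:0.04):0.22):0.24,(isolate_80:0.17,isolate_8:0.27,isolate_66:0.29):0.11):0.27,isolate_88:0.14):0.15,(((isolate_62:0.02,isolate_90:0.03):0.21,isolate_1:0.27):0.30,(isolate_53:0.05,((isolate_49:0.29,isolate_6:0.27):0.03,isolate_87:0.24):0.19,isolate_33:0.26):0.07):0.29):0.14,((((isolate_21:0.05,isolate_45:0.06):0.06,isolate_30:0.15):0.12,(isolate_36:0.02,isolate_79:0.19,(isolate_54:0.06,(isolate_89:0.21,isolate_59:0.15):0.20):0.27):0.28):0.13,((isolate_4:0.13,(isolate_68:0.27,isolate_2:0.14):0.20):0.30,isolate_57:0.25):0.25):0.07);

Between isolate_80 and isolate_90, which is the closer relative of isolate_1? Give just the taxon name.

isolate_90

The MRCA of isolate_1 and isolate_90 subtends ((isolate_62,isolate_90),isolate_1) (3 taxa).
The MRCA of isolate_1 and isolate_80 subtends ((isolate_64,((isolate_34,(isolate_14,isolate_86)),(isolate_80,isolate_8,isolate_66)),isolate_88),(((isolate_62,isolate_90),isolate_1),(isolate_53,((isolate_49,isolate_6),isolate_87),isolate_33))) (16 taxa).
The first is nested inside the second, so isolate_1 shares a more recent common ancestor with isolate_90.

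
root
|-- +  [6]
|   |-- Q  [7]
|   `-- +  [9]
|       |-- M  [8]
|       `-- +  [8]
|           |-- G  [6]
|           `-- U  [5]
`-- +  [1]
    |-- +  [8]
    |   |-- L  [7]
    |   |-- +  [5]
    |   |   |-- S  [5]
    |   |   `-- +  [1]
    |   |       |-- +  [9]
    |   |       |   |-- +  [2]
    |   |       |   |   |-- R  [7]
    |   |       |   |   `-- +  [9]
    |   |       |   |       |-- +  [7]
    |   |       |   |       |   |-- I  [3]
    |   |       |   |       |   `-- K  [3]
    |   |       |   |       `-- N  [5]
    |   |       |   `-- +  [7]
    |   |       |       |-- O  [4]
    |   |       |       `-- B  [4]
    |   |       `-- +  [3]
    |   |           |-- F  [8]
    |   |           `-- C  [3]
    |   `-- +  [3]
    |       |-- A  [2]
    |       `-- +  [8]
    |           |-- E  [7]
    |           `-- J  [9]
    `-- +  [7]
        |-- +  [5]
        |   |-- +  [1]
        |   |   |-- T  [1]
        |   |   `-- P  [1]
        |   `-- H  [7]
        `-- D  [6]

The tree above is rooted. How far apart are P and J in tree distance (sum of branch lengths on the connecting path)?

42

The path runs P → … → MRCA → … → J; the MRCA is the node subtending ((L,(S,(((R,((I,K),N)),(O,B)),(F,C))),(A,(E,J))),(((T,P),H),D)).
Branch lengths along that path: 1 + 1 + 5 + 7 + 8 + 3 + 8 + 9 = 42.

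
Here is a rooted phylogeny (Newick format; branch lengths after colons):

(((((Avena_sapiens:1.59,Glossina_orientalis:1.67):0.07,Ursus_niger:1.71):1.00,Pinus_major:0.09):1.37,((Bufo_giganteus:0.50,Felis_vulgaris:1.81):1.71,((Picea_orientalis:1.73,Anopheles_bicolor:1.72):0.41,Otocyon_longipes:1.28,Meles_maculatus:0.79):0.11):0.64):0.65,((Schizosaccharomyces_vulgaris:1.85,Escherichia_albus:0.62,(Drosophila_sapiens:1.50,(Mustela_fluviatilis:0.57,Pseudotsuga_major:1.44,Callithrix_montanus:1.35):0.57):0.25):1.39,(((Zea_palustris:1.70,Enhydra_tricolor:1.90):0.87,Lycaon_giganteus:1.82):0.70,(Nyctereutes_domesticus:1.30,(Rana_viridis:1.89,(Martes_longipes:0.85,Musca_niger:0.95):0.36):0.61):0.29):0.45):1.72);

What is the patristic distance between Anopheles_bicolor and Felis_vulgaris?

5.76

The path runs Anopheles_bicolor → … → MRCA → … → Felis_vulgaris; the MRCA is the node subtending ((Bufo_giganteus,Felis_vulgaris),((Picea_orientalis,Anopheles_bicolor),Otocyon_longipes,Meles_maculatus)).
Branch lengths along that path: 1.72 + 0.41 + 0.11 + 1.71 + 1.81 = 5.76.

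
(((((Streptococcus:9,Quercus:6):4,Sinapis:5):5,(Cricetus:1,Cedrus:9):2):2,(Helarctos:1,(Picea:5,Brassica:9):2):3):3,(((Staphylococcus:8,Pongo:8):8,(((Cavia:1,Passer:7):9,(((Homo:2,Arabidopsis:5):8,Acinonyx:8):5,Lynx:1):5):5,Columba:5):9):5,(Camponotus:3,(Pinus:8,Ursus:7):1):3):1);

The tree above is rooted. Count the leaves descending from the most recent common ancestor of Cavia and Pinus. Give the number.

12

The MRCA of Cavia and Pinus is the node subtending (((Staphylococcus,Pongo),(((Cavia,Passer),(((Homo,Arabidopsis),Acinonyx),Lynx)),Columba)),(Camponotus,(Pinus,Ursus))).
That clade contains 12 terminal taxa: Acinonyx, Arabidopsis, Camponotus, Cavia, Columba, Homo, Lynx, Passer, Pinus, Pongo, Staphylococcus, Ursus.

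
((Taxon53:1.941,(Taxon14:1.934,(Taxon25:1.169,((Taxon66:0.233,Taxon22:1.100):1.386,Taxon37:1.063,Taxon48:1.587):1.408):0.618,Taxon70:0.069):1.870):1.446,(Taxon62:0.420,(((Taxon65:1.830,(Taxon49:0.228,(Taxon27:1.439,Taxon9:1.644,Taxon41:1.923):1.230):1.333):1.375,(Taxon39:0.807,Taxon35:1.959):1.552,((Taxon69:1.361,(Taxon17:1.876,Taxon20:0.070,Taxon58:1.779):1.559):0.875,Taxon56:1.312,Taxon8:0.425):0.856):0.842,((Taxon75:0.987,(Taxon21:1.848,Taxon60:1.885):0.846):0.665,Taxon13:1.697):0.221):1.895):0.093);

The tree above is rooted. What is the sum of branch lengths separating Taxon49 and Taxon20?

The path runs Taxon49 → … → MRCA → … → Taxon20; the MRCA is the node subtending ((Taxon65,(Taxon49,(Taxon27,Taxon9,Taxon41))),(Taxon39,Taxon35),((Taxon69,(Taxon17,Taxon20,Taxon58)),Taxon56,Taxon8)).
Branch lengths along that path: 0.228 + 1.333 + 1.375 + 0.856 + 0.875 + 1.559 + 0.070 = 6.296.

6.296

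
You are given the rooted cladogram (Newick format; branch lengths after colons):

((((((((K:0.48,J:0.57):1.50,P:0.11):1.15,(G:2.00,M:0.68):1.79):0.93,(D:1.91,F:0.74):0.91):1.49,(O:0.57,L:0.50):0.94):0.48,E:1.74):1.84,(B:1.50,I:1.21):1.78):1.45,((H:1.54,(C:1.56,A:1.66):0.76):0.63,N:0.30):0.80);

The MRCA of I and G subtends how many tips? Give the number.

The MRCA of I and G is the node subtending (((((((K,J),P),(G,M)),(D,F)),(O,L)),E),(B,I)).
That clade contains 12 terminal taxa: B, D, E, F, G, I, J, K, L, M, O, P.

12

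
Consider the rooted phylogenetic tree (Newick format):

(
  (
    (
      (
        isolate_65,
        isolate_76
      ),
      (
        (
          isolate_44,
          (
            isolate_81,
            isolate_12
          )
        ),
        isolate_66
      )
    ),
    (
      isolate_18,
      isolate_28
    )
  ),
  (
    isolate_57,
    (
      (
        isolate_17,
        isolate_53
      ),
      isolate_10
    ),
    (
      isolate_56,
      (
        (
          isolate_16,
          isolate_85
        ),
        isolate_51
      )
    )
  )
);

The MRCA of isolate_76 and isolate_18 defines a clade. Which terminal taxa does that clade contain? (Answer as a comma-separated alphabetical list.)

isolate_12, isolate_18, isolate_28, isolate_44, isolate_65, isolate_66, isolate_76, isolate_81

Tracing isolate_76: it sits inside (isolate_65,isolate_76).
Tracing isolate_18: it sits inside (isolate_18,isolate_28).
The smallest clade enclosing both is (((isolate_65,isolate_76),((isolate_44,(isolate_81,isolate_12)),isolate_66)),(isolate_18,isolate_28)); the answer is its 8 terminal taxa in alphabetical order.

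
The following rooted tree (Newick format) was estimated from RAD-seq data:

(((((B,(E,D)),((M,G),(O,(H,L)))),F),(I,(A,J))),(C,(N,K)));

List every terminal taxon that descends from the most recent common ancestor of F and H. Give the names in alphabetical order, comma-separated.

Tracing F: it sits inside (((B,(E,D)),((M,G),(O,(H,L)))),F).
Tracing H: it sits inside (H,L).
The smallest clade enclosing both is (((B,(E,D)),((M,G),(O,(H,L)))),F); the answer is its 9 terminal taxa in alphabetical order.

B, D, E, F, G, H, L, M, O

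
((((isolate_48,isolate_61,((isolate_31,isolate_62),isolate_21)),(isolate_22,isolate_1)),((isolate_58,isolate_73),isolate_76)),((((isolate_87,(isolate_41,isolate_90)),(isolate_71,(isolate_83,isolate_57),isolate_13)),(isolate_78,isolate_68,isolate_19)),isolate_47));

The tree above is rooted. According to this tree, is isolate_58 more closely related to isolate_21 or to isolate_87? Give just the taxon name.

The MRCA of isolate_58 and isolate_21 subtends (((isolate_48,isolate_61,((isolate_31,isolate_62),isolate_21)),(isolate_22,isolate_1)),((isolate_58,isolate_73),isolate_76)) (10 taxa).
The MRCA of isolate_58 and isolate_87 is the root, subtending the entire tree (21 taxa).
The first is nested inside the second, so isolate_58 shares a more recent common ancestor with isolate_21.

isolate_21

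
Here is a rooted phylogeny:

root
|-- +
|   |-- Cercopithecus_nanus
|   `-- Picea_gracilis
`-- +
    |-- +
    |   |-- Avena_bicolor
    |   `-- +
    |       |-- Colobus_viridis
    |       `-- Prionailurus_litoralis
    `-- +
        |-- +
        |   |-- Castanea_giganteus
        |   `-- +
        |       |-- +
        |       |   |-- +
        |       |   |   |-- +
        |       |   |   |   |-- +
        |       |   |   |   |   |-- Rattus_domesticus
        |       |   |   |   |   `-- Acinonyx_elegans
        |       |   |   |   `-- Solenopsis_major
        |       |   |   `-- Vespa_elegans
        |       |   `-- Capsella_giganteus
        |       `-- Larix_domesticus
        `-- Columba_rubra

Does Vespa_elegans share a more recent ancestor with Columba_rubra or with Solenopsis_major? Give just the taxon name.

The MRCA of Vespa_elegans and Solenopsis_major subtends (((Rattus_domesticus,Acinonyx_elegans),Solenopsis_major),Vespa_elegans) (4 taxa).
The MRCA of Vespa_elegans and Columba_rubra subtends ((Castanea_giganteus,(((((Rattus_domesticus,Acinonyx_elegans),Solenopsis_major),Vespa_elegans),Capsella_giganteus),Larix_domesticus)),Columba_rubra) (8 taxa).
The first is nested inside the second, so Vespa_elegans shares a more recent common ancestor with Solenopsis_major.

Solenopsis_major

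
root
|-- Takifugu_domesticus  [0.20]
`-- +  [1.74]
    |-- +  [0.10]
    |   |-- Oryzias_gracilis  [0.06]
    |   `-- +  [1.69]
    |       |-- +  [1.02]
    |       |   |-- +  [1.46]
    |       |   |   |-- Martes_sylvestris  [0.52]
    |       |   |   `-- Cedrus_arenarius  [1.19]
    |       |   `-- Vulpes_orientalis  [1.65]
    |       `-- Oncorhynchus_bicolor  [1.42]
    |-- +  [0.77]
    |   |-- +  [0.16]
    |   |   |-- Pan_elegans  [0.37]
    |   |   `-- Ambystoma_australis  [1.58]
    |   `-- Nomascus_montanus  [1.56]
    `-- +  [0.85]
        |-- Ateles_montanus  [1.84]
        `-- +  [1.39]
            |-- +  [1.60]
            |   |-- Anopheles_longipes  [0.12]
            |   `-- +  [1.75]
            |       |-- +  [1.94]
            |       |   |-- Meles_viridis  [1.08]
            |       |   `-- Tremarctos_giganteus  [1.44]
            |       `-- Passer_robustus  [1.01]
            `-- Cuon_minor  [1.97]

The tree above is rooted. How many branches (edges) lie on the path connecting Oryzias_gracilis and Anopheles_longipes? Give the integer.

6

The MRCA of Oryzias_gracilis and Anopheles_longipes is the node subtending ((Oryzias_gracilis,(((Martes_sylvestris,Cedrus_arenarius),Vulpes_orientalis),Oncorhynchus_bicolor)),((Pan_elegans,Ambystoma_australis),Nomascus_montanus),(Ateles_montanus,((Anopheles_longipes,((Meles_viridis,Tremarctos_giganteus),Passer_robustus)),Cuon_minor))).
From Oryzias_gracilis up to that node: 2 branches. From Anopheles_longipes up to the same node: 4 branches. Total: 2 + 4 = 6.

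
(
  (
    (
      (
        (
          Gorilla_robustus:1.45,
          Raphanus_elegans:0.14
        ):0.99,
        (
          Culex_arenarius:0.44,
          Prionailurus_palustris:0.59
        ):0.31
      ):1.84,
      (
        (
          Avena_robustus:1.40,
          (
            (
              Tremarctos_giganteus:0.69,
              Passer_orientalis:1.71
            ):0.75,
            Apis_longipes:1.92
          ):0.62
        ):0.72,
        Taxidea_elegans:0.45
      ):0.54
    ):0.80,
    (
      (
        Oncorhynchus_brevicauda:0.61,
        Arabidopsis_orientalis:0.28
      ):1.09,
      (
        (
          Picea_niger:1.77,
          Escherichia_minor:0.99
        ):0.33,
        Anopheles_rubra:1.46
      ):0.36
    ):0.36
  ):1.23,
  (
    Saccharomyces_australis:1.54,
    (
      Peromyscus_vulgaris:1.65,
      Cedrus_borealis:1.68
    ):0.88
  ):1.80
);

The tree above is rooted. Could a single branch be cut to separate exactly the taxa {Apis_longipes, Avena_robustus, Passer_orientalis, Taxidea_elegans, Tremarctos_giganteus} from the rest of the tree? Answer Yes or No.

The most recent common ancestor of these taxa subtends ((Avena_robustus,((Tremarctos_giganteus,Passer_orientalis),Apis_longipes)),Taxidea_elegans).
That clade has exactly 5 tips — every listed taxon and nothing else — so the group is monophyletic.

Yes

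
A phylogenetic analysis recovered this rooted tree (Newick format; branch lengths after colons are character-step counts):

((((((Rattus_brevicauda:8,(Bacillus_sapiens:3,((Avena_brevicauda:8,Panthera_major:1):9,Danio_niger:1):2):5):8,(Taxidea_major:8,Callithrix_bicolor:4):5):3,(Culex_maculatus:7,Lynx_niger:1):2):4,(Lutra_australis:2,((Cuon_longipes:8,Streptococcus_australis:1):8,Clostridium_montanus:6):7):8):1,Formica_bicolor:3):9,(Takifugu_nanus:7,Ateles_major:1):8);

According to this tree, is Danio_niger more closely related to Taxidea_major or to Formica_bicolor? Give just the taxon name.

The MRCA of Danio_niger and Taxidea_major subtends ((Rattus_brevicauda,(Bacillus_sapiens,((Avena_brevicauda,Panthera_major),Danio_niger))),(Taxidea_major,Callithrix_bicolor)) (7 taxa).
The MRCA of Danio_niger and Formica_bicolor subtends (((((Rattus_brevicauda,(Bacillus_sapiens,((Avena_brevicauda,Panthera_major),Danio_niger))),(Taxidea_major,Callithrix_bicolor)),(Culex_maculatus,Lynx_niger)),(Lutra_australis,((Cuon_longipes,Streptococcus_australis),Clostridium_montanus))),Formica_bicolor) (14 taxa).
The first is nested inside the second, so Danio_niger shares a more recent common ancestor with Taxidea_major.

Taxidea_major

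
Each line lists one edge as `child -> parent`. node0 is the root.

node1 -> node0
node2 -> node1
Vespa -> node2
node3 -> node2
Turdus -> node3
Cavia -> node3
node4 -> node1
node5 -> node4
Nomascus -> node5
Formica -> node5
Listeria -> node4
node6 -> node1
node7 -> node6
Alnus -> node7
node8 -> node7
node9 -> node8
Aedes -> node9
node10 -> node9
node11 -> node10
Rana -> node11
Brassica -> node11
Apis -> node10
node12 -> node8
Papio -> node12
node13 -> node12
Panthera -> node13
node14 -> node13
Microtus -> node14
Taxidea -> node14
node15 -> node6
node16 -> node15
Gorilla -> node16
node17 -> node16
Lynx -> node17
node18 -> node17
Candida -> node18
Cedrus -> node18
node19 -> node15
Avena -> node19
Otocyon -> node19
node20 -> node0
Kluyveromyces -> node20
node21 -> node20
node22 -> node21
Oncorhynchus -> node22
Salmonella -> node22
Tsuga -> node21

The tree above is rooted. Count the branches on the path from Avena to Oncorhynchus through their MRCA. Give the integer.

9

The MRCA of Avena and Oncorhynchus is the root of the tree.
From Avena up to that node: 5 branches. From Oncorhynchus up to the same node: 4 branches. Total: 5 + 4 = 9.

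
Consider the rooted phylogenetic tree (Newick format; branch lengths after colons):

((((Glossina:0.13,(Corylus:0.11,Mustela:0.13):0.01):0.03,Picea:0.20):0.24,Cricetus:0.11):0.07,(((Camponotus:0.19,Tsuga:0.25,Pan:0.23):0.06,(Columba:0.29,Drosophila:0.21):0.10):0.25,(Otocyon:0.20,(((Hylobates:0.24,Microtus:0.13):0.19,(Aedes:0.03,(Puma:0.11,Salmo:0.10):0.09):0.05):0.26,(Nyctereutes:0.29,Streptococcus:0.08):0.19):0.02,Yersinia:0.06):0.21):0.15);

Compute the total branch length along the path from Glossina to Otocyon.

The path runs Glossina → … → MRCA → … → Otocyon; the MRCA is the root of the tree.
Branch lengths along that path: 0.13 + 0.03 + 0.24 + 0.07 + 0.15 + 0.21 + 0.20 = 1.03.

1.03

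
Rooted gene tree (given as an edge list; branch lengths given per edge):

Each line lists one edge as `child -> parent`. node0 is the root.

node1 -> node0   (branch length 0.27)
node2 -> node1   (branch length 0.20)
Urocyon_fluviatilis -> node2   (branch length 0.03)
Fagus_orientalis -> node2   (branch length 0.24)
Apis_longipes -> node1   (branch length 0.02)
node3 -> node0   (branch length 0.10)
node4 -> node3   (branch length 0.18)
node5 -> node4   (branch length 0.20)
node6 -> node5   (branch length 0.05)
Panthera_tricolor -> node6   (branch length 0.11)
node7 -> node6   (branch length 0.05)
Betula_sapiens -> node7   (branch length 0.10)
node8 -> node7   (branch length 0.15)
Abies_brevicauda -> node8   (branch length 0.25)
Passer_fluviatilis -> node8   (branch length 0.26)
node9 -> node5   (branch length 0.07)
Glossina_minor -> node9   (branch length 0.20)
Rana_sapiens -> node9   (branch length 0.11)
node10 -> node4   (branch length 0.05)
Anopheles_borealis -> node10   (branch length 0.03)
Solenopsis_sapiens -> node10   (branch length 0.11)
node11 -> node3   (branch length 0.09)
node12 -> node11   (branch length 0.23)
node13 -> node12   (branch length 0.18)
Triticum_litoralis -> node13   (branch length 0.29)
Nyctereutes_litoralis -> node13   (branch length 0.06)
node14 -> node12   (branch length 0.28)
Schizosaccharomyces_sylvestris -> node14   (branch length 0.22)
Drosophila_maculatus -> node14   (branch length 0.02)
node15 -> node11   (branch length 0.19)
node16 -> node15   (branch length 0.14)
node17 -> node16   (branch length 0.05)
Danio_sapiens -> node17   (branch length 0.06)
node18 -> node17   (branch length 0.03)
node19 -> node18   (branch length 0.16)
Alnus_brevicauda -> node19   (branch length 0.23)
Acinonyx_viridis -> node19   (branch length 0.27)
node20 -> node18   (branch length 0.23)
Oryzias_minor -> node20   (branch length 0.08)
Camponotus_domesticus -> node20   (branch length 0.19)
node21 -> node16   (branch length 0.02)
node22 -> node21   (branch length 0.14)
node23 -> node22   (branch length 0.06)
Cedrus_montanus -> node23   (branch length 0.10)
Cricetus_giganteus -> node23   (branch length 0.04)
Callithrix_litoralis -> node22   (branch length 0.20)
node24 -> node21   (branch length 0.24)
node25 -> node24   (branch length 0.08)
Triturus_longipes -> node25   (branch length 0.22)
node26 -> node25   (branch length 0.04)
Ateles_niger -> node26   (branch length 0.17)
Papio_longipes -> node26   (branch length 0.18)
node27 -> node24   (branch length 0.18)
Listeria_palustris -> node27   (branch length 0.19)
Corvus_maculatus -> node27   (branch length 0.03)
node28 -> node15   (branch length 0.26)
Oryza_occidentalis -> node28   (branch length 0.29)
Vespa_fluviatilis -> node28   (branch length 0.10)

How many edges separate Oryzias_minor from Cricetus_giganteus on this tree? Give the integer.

8

The MRCA of Oryzias_minor and Cricetus_giganteus is the node subtending ((Danio_sapiens,((Alnus_brevicauda,Acinonyx_viridis),(Oryzias_minor,Camponotus_domesticus))),(((Cedrus_montanus,Cricetus_giganteus),Callithrix_litoralis),((Triturus_longipes,(Ateles_niger,Papio_longipes)),(Listeria_palustris,Corvus_maculatus)))).
From Oryzias_minor up to that node: 4 branches. From Cricetus_giganteus up to the same node: 4 branches. Total: 4 + 4 = 8.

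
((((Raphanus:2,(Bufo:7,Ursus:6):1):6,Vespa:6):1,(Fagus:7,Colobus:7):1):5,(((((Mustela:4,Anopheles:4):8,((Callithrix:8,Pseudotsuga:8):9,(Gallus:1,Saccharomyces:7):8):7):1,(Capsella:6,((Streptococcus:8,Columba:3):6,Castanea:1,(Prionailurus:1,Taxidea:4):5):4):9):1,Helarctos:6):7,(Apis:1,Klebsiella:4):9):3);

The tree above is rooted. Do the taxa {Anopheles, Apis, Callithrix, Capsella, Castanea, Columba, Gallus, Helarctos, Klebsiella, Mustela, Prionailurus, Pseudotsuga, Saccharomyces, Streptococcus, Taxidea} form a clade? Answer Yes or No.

Yes

The most recent common ancestor of these taxa subtends (((((Mustela,Anopheles),((Callithrix,Pseudotsuga),(Gallus,Saccharomyces))),(Capsella,((Streptococcus,Columba),Castanea,(Prionailurus,Taxidea)))),Helarctos),(Apis,Klebsiella)).
That clade has exactly 15 tips — every listed taxon and nothing else — so the group is monophyletic.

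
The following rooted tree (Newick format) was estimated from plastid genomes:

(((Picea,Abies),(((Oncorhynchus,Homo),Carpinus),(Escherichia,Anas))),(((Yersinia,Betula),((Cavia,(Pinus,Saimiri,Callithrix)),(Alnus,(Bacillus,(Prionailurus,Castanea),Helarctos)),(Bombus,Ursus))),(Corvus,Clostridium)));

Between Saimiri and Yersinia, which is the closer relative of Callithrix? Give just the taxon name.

Saimiri

The MRCA of Callithrix and Saimiri subtends (Pinus,Saimiri,Callithrix) (3 taxa).
The MRCA of Callithrix and Yersinia subtends ((Yersinia,Betula),((Cavia,(Pinus,Saimiri,Callithrix)),(Alnus,(Bacillus,(Prionailurus,Castanea),Helarctos)),(Bombus,Ursus))) (13 taxa).
The first is nested inside the second, so Callithrix shares a more recent common ancestor with Saimiri.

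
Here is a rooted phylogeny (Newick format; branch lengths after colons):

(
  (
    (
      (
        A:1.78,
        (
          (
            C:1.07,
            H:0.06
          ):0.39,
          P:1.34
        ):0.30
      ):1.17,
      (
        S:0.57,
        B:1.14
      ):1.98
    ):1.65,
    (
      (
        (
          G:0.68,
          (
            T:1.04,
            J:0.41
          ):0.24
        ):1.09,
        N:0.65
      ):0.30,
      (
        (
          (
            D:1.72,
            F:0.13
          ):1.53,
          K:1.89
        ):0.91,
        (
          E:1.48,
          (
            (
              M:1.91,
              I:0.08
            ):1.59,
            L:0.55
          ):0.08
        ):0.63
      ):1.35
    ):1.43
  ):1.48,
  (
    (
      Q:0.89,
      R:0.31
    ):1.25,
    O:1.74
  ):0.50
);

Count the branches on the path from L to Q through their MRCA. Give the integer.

9

The MRCA of L and Q is the root of the tree.
From L up to that node: 6 branches. From Q up to the same node: 3 branches. Total: 6 + 3 = 9.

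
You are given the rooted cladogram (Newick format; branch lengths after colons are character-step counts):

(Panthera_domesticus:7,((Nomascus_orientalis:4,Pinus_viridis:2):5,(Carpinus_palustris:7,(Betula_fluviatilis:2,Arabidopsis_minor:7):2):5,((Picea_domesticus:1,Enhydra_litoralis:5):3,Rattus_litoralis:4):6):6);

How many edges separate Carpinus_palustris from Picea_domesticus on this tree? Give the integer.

The MRCA of Carpinus_palustris and Picea_domesticus is the node subtending ((Nomascus_orientalis,Pinus_viridis),(Carpinus_palustris,(Betula_fluviatilis,Arabidopsis_minor)),((Picea_domesticus,Enhydra_litoralis),Rattus_litoralis)).
From Carpinus_palustris up to that node: 2 branches. From Picea_domesticus up to the same node: 3 branches. Total: 2 + 3 = 5.

5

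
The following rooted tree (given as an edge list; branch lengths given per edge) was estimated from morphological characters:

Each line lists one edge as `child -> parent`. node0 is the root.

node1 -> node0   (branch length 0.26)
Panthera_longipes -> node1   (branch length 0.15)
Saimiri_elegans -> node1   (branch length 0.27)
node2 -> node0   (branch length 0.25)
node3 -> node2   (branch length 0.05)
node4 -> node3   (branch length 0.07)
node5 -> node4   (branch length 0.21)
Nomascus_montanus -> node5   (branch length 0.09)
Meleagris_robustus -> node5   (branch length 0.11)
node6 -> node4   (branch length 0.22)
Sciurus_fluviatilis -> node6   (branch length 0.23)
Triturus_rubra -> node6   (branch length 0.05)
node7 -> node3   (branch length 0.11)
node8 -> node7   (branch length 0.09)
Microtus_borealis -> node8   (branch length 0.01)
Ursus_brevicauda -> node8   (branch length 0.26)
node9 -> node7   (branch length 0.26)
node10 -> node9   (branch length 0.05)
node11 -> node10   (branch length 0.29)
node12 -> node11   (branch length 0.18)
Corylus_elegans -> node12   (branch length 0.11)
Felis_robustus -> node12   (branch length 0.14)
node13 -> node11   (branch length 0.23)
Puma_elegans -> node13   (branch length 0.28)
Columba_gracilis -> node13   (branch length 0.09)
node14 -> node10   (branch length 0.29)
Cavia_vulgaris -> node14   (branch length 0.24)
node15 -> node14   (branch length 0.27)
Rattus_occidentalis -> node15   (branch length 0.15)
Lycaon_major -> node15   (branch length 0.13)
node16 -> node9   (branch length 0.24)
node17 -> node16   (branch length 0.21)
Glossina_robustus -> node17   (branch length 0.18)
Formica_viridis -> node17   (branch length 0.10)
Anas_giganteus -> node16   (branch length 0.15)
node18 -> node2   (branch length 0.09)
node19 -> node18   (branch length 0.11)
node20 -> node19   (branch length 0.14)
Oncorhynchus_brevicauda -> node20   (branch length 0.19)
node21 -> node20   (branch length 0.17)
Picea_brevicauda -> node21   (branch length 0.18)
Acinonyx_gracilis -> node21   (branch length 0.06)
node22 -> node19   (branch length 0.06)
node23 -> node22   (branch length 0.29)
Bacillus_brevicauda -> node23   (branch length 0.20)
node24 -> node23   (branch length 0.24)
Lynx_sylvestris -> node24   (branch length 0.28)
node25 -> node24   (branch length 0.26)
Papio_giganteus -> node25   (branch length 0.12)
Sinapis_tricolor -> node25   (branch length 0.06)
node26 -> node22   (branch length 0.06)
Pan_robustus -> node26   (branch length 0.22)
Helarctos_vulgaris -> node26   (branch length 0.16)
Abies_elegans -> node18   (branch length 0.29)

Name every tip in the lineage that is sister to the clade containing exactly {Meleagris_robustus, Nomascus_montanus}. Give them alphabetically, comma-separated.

The clade containing exactly {Meleagris_robustus, Nomascus_montanus} attaches to the tree at the node subtending ((Nomascus_montanus,Meleagris_robustus),(Sciurus_fluviatilis,Triturus_rubra)).
The other lineage descending from that same node — the sister group — is (Sciurus_fluviatilis,Triturus_rubra); its 2 tips in alphabetical order are the answer.

Sciurus_fluviatilis, Triturus_rubra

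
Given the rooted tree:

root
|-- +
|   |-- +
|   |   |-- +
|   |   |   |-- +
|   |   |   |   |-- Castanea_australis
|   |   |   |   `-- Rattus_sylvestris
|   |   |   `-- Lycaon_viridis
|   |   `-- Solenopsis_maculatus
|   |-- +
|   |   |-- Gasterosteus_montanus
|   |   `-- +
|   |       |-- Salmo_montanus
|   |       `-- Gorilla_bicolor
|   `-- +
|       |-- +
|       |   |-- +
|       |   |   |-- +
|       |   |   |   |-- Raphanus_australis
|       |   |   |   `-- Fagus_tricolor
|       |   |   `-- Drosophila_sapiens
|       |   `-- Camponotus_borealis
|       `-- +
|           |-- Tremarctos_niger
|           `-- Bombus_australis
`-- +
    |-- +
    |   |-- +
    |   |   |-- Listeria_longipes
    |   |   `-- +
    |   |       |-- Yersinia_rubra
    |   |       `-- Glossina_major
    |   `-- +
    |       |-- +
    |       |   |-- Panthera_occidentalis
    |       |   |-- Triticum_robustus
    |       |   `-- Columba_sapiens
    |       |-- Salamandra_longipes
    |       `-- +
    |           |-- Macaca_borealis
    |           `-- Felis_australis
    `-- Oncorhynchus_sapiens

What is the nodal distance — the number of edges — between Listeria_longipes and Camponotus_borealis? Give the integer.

The MRCA of Listeria_longipes and Camponotus_borealis is the root of the tree.
From Listeria_longipes up to that node: 4 branches. From Camponotus_borealis up to the same node: 4 branches. Total: 4 + 4 = 8.

8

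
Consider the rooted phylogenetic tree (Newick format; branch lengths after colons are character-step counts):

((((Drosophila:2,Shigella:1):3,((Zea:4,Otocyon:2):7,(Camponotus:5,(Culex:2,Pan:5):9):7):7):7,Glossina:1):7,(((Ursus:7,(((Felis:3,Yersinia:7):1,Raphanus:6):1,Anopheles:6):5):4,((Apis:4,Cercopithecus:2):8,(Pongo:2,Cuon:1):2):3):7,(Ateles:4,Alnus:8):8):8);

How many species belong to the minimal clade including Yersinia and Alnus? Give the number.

The MRCA of Yersinia and Alnus is the node subtending (((Ursus,(((Felis,Yersinia),Raphanus),Anopheles)),((Apis,Cercopithecus),(Pongo,Cuon))),(Ateles,Alnus)).
That clade contains 11 terminal taxa: Alnus, Anopheles, Apis, Ateles, Cercopithecus, Cuon, Felis, Pongo, Raphanus, Ursus, Yersinia.

11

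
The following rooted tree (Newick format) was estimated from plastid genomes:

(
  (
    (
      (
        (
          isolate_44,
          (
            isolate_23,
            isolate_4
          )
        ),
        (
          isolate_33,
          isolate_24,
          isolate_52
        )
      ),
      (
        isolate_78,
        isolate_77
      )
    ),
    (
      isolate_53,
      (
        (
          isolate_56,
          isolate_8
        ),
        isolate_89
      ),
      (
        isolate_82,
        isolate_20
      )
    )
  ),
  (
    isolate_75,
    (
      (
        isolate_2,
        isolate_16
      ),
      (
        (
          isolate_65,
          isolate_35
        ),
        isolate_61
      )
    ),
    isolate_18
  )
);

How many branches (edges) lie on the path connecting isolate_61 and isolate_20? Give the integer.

8

The MRCA of isolate_61 and isolate_20 is the root of the tree.
From isolate_61 up to that node: 4 branches. From isolate_20 up to the same node: 4 branches. Total: 4 + 4 = 8.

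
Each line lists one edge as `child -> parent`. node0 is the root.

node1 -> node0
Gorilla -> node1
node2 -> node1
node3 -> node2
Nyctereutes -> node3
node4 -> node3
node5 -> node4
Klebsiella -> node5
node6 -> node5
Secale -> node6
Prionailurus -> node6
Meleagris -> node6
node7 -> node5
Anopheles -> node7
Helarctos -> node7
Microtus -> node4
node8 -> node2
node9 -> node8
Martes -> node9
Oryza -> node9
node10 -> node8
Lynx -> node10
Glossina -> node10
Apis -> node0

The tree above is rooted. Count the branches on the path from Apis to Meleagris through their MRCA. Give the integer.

8

The MRCA of Apis and Meleagris is the root of the tree.
From Apis up to that node: 1 branch. From Meleagris up to the same node: 7 branches. Total: 1 + 7 = 8.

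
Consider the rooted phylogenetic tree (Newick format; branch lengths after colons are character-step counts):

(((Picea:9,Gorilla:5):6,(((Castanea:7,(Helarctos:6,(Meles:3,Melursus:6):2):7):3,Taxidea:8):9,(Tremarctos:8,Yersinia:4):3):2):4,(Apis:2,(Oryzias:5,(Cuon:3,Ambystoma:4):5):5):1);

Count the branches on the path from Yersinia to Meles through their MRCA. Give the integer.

7

The MRCA of Yersinia and Meles is the node subtending (((Castanea,(Helarctos,(Meles,Melursus))),Taxidea),(Tremarctos,Yersinia)).
From Yersinia up to that node: 2 branches. From Meles up to the same node: 5 branches. Total: 2 + 5 = 7.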